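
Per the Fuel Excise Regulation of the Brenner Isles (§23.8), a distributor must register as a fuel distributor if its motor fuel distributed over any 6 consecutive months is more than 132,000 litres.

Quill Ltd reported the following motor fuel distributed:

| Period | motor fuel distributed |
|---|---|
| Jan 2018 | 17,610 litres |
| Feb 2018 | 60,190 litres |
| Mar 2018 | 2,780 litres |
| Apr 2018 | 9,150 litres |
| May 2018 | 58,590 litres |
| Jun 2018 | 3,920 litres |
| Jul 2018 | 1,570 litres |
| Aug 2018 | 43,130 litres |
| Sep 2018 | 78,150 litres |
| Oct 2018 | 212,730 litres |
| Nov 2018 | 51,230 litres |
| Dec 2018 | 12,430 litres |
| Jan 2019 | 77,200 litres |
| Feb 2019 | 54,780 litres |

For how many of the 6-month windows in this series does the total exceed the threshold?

8

Jan 2018–Jun 2018: 17,610 litres + 60,190 litres + 2,780 litres + 9,150 litres + 58,590 litres + 3,920 litres = 152,240 litres (over)
Feb 2018–Jul 2018: 60,190 litres + 2,780 litres + 9,150 litres + 58,590 litres + 3,920 litres + 1,570 litres = 136,200 litres (over)
Mar 2018–Aug 2018: 2,780 litres + 9,150 litres + 58,590 litres + 3,920 litres + 1,570 litres + 43,130 litres = 119,140 litres (under)
Apr 2018–Sep 2018: 9,150 litres + 58,590 litres + 3,920 litres + 1,570 litres + 43,130 litres + 78,150 litres = 194,510 litres (over)
May 2018–Oct 2018: 58,590 litres + 3,920 litres + 1,570 litres + 43,130 litres + 78,150 litres + 212,730 litres = 398,090 litres (over)
Jun 2018–Nov 2018: 3,920 litres + 1,570 litres + 43,130 litres + 78,150 litres + 212,730 litres + 51,230 litres = 390,730 litres (over)
Jul 2018–Dec 2018: 1,570 litres + 43,130 litres + 78,150 litres + 212,730 litres + 51,230 litres + 12,430 litres = 399,240 litres (over)
Aug 2018–Jan 2019: 43,130 litres + 78,150 litres + 212,730 litres + 51,230 litres + 12,430 litres + 77,200 litres = 474,870 litres (over)
Sep 2018–Feb 2019: 78,150 litres + 212,730 litres + 51,230 litres + 12,430 litres + 77,200 litres + 54,780 litres = 486,520 litres (over)
8 windows exceed the threshold.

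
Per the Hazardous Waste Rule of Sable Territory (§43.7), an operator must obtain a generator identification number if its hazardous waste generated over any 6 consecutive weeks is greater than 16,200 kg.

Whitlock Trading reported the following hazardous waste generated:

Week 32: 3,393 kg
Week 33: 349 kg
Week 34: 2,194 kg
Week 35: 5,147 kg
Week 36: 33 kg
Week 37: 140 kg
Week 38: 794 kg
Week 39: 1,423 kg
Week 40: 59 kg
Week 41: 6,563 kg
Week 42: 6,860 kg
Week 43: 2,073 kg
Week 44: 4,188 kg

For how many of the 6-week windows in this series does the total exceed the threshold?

Week 32–Week 37: 3,393 kg + 349 kg + 2,194 kg + 5,147 kg + 33 kg + 140 kg = 11,256 kg (under)
Week 33–Week 38: 349 kg + 2,194 kg + 5,147 kg + 33 kg + 140 kg + 794 kg = 8,657 kg (under)
Week 34–Week 39: 2,194 kg + 5,147 kg + 33 kg + 140 kg + 794 kg + 1,423 kg = 9,731 kg (under)
Week 35–Week 40: 5,147 kg + 33 kg + 140 kg + 794 kg + 1,423 kg + 59 kg = 7,596 kg (under)
Week 36–Week 41: 33 kg + 140 kg + 794 kg + 1,423 kg + 59 kg + 6,563 kg = 9,012 kg (under)
Week 37–Week 42: 140 kg + 794 kg + 1,423 kg + 59 kg + 6,563 kg + 6,860 kg = 15,839 kg (under)
Week 38–Week 43: 794 kg + 1,423 kg + 59 kg + 6,563 kg + 6,860 kg + 2,073 kg = 17,772 kg (over)
Week 39–Week 44: 1,423 kg + 59 kg + 6,563 kg + 6,860 kg + 2,073 kg + 4,188 kg = 21,166 kg (over)
2 windows exceed the threshold.

2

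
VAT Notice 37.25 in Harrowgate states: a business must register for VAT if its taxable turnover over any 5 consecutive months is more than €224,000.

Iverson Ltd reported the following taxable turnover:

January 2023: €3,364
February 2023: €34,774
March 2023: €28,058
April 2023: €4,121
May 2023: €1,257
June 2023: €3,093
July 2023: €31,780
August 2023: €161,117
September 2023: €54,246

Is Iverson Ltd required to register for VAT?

January 2023–May 2023: €3,364 + €34,774 + €28,058 + €4,121 + €1,257 = €71,574 (under)
February 2023–June 2023: €34,774 + €28,058 + €4,121 + €1,257 + €3,093 = €71,303 (under)
March 2023–July 2023: €28,058 + €4,121 + €1,257 + €3,093 + €31,780 = €68,309 (under)
April 2023–August 2023: €4,121 + €1,257 + €3,093 + €31,780 + €161,117 = €201,368 (under)
May 2023–September 2023: €1,257 + €3,093 + €31,780 + €161,117 + €54,246 = €251,493 (over)
At least one window exceeds €224,000.

Yes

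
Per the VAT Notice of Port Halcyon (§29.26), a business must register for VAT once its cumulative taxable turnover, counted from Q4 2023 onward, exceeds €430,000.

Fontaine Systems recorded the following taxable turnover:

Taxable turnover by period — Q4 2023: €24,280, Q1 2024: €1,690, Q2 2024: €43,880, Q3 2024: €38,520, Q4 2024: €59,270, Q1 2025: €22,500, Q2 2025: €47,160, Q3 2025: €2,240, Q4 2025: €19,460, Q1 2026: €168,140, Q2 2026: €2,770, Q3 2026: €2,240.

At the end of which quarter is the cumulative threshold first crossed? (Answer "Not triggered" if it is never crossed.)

Q3 2026

Through Q4 2023: €24,280
Through Q1 2024: €25,970
Through Q2 2024: €69,850
Through Q3 2024: €108,370
Through Q4 2024: €167,640
Through Q1 2025: €190,140
Through Q2 2025: €237,300
Through Q3 2025: €239,540
Through Q4 2025: €259,000
Through Q1 2026: €427,140
Through Q2 2026: €429,910
Through Q3 2026: €432,150 ← exceeds threshold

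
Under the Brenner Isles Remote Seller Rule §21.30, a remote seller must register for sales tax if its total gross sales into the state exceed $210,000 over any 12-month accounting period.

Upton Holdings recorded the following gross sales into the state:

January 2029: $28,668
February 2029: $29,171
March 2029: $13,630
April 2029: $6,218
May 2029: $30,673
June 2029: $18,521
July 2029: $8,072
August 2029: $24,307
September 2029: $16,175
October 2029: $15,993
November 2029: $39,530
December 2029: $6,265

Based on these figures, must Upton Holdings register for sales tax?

Yes

Total gross sales into the state: $28,668 + $29,171 + $13,630 + $6,218 + $30,673 + $18,521 + $8,072 + $24,307 + $16,175 + $15,993 + $39,530 + $6,265 = $237,223.
$237,223 > $210,000, so the threshold is exceeded.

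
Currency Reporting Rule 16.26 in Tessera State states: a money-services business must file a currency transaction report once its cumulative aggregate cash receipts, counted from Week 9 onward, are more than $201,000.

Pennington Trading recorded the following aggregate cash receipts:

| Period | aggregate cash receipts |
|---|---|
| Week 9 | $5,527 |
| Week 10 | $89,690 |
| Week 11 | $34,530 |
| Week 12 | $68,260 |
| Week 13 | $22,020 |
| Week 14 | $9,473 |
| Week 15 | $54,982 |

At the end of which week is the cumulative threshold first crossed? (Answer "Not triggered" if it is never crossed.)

Week 13

Through Week 9: $5,527
Through Week 10: $95,217
Through Week 11: $129,747
Through Week 12: $198,007
Through Week 13: $220,027 ← exceeds threshold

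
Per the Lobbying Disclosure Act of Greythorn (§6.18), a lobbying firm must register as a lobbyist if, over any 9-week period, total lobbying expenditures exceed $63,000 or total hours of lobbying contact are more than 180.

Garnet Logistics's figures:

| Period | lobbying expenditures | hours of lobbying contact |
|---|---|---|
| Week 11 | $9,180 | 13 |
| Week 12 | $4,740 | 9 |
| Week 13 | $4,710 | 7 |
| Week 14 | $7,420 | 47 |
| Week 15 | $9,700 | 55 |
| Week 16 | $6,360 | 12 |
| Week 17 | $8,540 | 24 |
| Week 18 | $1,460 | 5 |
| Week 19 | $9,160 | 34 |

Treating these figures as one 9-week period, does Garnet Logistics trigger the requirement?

Yes

Total lobbying expenditures: $9,180 + $4,740 + $4,710 + $7,420 + $9,700 + $6,360 + $8,540 + $1,460 + $9,160 = $61,270 (≤ $63,000).
Total hours of lobbying contact: 13 + 9 + 7 + 47 + 55 + 12 + 24 + 5 + 34 = 206 (> 180).
The test is 'or': at least one threshold is exceeded.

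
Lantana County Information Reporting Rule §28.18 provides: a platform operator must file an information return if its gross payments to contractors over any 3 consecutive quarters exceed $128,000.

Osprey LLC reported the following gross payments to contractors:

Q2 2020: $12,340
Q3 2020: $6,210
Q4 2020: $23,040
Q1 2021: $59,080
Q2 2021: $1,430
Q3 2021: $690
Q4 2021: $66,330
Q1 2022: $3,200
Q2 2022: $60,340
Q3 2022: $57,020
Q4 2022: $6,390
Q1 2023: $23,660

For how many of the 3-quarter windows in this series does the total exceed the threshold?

1

Q2 2020–Q4 2020: $12,340 + $6,210 + $23,040 = $41,590 (under)
Q3 2020–Q1 2021: $6,210 + $23,040 + $59,080 = $88,330 (under)
Q4 2020–Q2 2021: $23,040 + $59,080 + $1,430 = $83,550 (under)
Q1 2021–Q3 2021: $59,080 + $1,430 + $690 = $61,200 (under)
Q2 2021–Q4 2021: $1,430 + $690 + $66,330 = $68,450 (under)
Q3 2021–Q1 2022: $690 + $66,330 + $3,200 = $70,220 (under)
Q4 2021–Q2 2022: $66,330 + $3,200 + $60,340 = $129,870 (over)
Q1 2022–Q3 2022: $3,200 + $60,340 + $57,020 = $120,560 (under)
Q2 2022–Q4 2022: $60,340 + $57,020 + $6,390 = $123,750 (under)
Q3 2022–Q1 2023: $57,020 + $6,390 + $23,660 = $87,070 (under)
1 window exceeds the threshold.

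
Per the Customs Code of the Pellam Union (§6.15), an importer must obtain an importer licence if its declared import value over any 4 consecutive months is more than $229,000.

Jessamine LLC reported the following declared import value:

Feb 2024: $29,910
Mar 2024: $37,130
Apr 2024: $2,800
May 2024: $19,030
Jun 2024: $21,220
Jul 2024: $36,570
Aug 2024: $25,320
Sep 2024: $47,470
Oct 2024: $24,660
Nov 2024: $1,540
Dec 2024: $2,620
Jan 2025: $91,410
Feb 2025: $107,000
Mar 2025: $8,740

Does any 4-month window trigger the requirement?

No

Feb 2024–May 2024: $29,910 + $37,130 + $2,800 + $19,030 = $88,870 (under)
Mar 2024–Jun 2024: $37,130 + $2,800 + $19,030 + $21,220 = $80,180 (under)
Apr 2024–Jul 2024: $2,800 + $19,030 + $21,220 + $36,570 = $79,620 (under)
May 2024–Aug 2024: $19,030 + $21,220 + $36,570 + $25,320 = $102,140 (under)
Jun 2024–Sep 2024: $21,220 + $36,570 + $25,320 + $47,470 = $130,580 (under)
Jul 2024–Oct 2024: $36,570 + $25,320 + $47,470 + $24,660 = $134,020 (under)
Aug 2024–Nov 2024: $25,320 + $47,470 + $24,660 + $1,540 = $98,990 (under)
Sep 2024–Dec 2024: $47,470 + $24,660 + $1,540 + $2,620 = $76,290 (under)
Oct 2024–Jan 2025: $24,660 + $1,540 + $2,620 + $91,410 = $120,230 (under)
Nov 2024–Feb 2025: $1,540 + $2,620 + $91,410 + $107,000 = $202,570 (under)
Dec 2024–Mar 2025: $2,620 + $91,410 + $107,000 + $8,740 = $209,770 (under)
No window exceeds $229,000.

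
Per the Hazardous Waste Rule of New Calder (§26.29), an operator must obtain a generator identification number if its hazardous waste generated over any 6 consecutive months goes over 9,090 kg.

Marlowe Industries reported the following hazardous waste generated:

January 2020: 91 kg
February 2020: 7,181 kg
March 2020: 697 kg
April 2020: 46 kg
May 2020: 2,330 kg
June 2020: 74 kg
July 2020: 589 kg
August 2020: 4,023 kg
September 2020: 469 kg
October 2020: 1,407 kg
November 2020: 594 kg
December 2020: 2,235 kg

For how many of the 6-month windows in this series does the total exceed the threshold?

January 2020–June 2020: 91 kg + 7,181 kg + 697 kg + 46 kg + 2,330 kg + 74 kg = 10,419 kg (over)
February 2020–July 2020: 7,181 kg + 697 kg + 46 kg + 2,330 kg + 74 kg + 589 kg = 10,917 kg (over)
March 2020–August 2020: 697 kg + 46 kg + 2,330 kg + 74 kg + 589 kg + 4,023 kg = 7,759 kg (under)
April 2020–September 2020: 46 kg + 2,330 kg + 74 kg + 589 kg + 4,023 kg + 469 kg = 7,531 kg (under)
May 2020–October 2020: 2,330 kg + 74 kg + 589 kg + 4,023 kg + 469 kg + 1,407 kg = 8,892 kg (under)
June 2020–November 2020: 74 kg + 589 kg + 4,023 kg + 469 kg + 1,407 kg + 594 kg = 7,156 kg (under)
July 2020–December 2020: 589 kg + 4,023 kg + 469 kg + 1,407 kg + 594 kg + 2,235 kg = 9,317 kg (over)
3 windows exceed the threshold.

3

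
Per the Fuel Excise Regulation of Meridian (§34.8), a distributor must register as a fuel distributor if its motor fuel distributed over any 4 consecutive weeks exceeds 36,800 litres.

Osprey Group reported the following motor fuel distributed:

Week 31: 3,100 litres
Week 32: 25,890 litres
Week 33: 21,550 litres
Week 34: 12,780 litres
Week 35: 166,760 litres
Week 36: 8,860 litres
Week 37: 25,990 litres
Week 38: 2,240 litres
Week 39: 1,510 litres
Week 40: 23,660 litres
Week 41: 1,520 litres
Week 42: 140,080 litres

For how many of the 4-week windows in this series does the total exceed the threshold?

Week 31–Week 34: 3,100 litres + 25,890 litres + 21,550 litres + 12,780 litres = 63,320 litres (over)
Week 32–Week 35: 25,890 litres + 21,550 litres + 12,780 litres + 166,760 litres = 226,980 litres (over)
Week 33–Week 36: 21,550 litres + 12,780 litres + 166,760 litres + 8,860 litres = 209,950 litres (over)
Week 34–Week 37: 12,780 litres + 166,760 litres + 8,860 litres + 25,990 litres = 214,390 litres (over)
Week 35–Week 38: 166,760 litres + 8,860 litres + 25,990 litres + 2,240 litres = 203,850 litres (over)
Week 36–Week 39: 8,860 litres + 25,990 litres + 2,240 litres + 1,510 litres = 38,600 litres (over)
Week 37–Week 40: 25,990 litres + 2,240 litres + 1,510 litres + 23,660 litres = 53,400 litres (over)
Week 38–Week 41: 2,240 litres + 1,510 litres + 23,660 litres + 1,520 litres = 28,930 litres (under)
Week 39–Week 42: 1,510 litres + 23,660 litres + 1,520 litres + 140,080 litres = 166,770 litres (over)
8 windows exceed the threshold.

8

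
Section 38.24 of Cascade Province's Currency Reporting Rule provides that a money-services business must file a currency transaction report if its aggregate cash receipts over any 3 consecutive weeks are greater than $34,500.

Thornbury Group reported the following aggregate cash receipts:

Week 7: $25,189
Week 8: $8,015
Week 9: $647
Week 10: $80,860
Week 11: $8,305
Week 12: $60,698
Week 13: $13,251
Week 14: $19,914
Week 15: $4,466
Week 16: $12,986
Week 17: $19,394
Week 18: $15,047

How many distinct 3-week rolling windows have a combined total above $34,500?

Week 7–Week 9: $25,189 + $8,015 + $647 = $33,851 (under)
Week 8–Week 10: $8,015 + $647 + $80,860 = $89,522 (over)
Week 9–Week 11: $647 + $80,860 + $8,305 = $89,812 (over)
Week 10–Week 12: $80,860 + $8,305 + $60,698 = $149,863 (over)
Week 11–Week 13: $8,305 + $60,698 + $13,251 = $82,254 (over)
Week 12–Week 14: $60,698 + $13,251 + $19,914 = $93,863 (over)
Week 13–Week 15: $13,251 + $19,914 + $4,466 = $37,631 (over)
Week 14–Week 16: $19,914 + $4,466 + $12,986 = $37,366 (over)
Week 15–Week 17: $4,466 + $12,986 + $19,394 = $36,846 (over)
Week 16–Week 18: $12,986 + $19,394 + $15,047 = $47,427 (over)
9 windows exceed the threshold.

9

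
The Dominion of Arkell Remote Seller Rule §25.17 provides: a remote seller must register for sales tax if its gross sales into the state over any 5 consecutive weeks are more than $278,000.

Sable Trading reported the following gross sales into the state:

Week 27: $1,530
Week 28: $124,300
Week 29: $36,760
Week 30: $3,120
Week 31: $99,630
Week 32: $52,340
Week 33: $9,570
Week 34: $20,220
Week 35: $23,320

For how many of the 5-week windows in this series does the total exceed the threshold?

1

Week 27–Week 31: $1,530 + $124,300 + $36,760 + $3,120 + $99,630 = $265,340 (under)
Week 28–Week 32: $124,300 + $36,760 + $3,120 + $99,630 + $52,340 = $316,150 (over)
Week 29–Week 33: $36,760 + $3,120 + $99,630 + $52,340 + $9,570 = $201,420 (under)
Week 30–Week 34: $3,120 + $99,630 + $52,340 + $9,570 + $20,220 = $184,880 (under)
Week 31–Week 35: $99,630 + $52,340 + $9,570 + $20,220 + $23,320 = $205,080 (under)
1 window exceeds the threshold.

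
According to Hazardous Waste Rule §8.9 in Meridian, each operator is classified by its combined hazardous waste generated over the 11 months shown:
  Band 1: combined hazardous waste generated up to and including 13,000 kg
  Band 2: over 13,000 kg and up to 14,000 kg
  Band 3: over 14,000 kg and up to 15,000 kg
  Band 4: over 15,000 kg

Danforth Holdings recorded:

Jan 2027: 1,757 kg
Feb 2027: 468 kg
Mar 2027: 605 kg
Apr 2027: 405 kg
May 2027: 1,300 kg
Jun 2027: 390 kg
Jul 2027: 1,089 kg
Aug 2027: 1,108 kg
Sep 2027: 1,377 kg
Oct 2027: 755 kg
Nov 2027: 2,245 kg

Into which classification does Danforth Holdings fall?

Band 1

Combined hazardous waste generated: 1,757 kg + 468 kg + 605 kg + 405 kg + 1,300 kg + 390 kg + 1,089 kg + 1,108 kg + 1,377 kg + 755 kg + 2,245 kg = 11,499 kg.
11,499 kg ≤ 13,000 kg, so Band 1 applies.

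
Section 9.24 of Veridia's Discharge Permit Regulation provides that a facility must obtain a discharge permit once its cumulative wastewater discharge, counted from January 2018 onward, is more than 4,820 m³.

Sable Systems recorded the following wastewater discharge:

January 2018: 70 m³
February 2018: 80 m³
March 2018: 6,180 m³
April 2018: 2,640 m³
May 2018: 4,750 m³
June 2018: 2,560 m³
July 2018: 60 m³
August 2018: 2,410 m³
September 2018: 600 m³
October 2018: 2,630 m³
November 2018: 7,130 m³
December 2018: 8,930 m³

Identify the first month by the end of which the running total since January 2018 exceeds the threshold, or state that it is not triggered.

Through January 2018: 70 m³
Through February 2018: 150 m³
Through March 2018: 6,330 m³ ← exceeds threshold

March 2018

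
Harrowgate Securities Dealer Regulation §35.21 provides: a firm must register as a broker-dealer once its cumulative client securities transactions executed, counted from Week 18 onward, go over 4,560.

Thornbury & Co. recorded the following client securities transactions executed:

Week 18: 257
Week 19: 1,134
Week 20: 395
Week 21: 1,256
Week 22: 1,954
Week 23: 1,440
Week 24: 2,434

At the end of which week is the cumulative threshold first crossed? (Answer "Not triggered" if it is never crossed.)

Week 22

Through Week 18: 257
Through Week 19: 1,391
Through Week 20: 1,786
Through Week 21: 3,042
Through Week 22: 4,996 ← exceeds threshold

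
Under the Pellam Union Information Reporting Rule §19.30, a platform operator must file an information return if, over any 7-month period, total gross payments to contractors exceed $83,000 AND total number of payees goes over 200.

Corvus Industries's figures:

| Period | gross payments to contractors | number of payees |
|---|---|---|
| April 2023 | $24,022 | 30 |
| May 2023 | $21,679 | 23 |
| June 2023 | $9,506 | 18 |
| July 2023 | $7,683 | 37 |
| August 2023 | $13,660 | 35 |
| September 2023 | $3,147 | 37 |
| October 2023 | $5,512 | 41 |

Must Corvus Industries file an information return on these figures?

Total gross payments to contractors: $24,022 + $21,679 + $9,506 + $7,683 + $13,660 + $3,147 + $5,512 = $85,209 (> $83,000).
Total number of payees: 30 + 23 + 18 + 37 + 35 + 37 + 41 = 221 (> 200).
The test is 'and': both thresholds are exceeded.

Yes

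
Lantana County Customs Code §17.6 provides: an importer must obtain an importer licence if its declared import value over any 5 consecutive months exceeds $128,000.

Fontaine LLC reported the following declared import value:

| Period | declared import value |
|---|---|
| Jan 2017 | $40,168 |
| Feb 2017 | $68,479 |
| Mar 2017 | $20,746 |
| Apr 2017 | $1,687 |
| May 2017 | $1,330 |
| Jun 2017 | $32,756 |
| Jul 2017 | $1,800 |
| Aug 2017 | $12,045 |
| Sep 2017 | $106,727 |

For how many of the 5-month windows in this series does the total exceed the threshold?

2

Jan 2017–May 2017: $40,168 + $68,479 + $20,746 + $1,687 + $1,330 = $132,410 (over)
Feb 2017–Jun 2017: $68,479 + $20,746 + $1,687 + $1,330 + $32,756 = $124,998 (under)
Mar 2017–Jul 2017: $20,746 + $1,687 + $1,330 + $32,756 + $1,800 = $58,319 (under)
Apr 2017–Aug 2017: $1,687 + $1,330 + $32,756 + $1,800 + $12,045 = $49,618 (under)
May 2017–Sep 2017: $1,330 + $32,756 + $1,800 + $12,045 + $106,727 = $154,658 (over)
2 windows exceed the threshold.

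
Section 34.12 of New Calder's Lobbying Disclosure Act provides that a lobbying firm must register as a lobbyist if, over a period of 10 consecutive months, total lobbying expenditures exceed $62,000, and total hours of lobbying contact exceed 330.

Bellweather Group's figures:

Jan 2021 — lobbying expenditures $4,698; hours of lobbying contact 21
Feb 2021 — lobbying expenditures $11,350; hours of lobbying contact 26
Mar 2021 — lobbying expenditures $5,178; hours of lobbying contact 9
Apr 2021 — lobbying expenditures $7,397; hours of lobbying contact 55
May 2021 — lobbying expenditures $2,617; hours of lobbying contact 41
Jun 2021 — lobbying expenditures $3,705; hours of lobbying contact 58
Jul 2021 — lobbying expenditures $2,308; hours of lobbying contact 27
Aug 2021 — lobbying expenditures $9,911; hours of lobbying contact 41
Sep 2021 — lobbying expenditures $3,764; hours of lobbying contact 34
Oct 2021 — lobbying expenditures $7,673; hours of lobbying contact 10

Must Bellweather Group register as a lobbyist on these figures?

No

Total lobbying expenditures: $4,698 + $11,350 + $5,178 + $7,397 + $2,617 + $3,705 + $2,308 + $9,911 + $3,764 + $7,673 = $58,601 (≤ $62,000).
Total hours of lobbying contact: 21 + 26 + 9 + 55 + 41 + 58 + 27 + 41 + 34 + 10 = 322 (≤ 330).
The test is 'and': the rule requires both, and at least one is not exceeded.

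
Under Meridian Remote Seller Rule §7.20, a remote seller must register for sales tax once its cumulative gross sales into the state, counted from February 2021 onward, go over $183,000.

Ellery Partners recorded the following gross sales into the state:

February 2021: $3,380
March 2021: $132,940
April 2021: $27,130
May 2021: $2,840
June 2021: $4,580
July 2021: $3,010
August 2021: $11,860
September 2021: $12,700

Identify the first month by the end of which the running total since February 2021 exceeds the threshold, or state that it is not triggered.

August 2021

Through February 2021: $3,380
Through March 2021: $136,320
Through April 2021: $163,450
Through May 2021: $166,290
Through June 2021: $170,870
Through July 2021: $173,880
Through August 2021: $185,740 ← exceeds threshold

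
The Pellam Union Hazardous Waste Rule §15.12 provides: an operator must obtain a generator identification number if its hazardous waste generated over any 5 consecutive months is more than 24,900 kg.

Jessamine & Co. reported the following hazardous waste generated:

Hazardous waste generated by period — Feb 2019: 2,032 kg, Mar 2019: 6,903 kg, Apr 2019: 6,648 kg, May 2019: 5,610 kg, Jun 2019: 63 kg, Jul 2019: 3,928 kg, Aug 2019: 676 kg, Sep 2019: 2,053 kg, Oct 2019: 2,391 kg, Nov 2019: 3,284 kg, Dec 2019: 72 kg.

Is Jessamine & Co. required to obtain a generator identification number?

Feb 2019–Jun 2019: 2,032 kg + 6,903 kg + 6,648 kg + 5,610 kg + 63 kg = 21,256 kg (under)
Mar 2019–Jul 2019: 6,903 kg + 6,648 kg + 5,610 kg + 63 kg + 3,928 kg = 23,152 kg (under)
Apr 2019–Aug 2019: 6,648 kg + 5,610 kg + 63 kg + 3,928 kg + 676 kg = 16,925 kg (under)
May 2019–Sep 2019: 5,610 kg + 63 kg + 3,928 kg + 676 kg + 2,053 kg = 12,330 kg (under)
Jun 2019–Oct 2019: 63 kg + 3,928 kg + 676 kg + 2,053 kg + 2,391 kg = 9,111 kg (under)
Jul 2019–Nov 2019: 3,928 kg + 676 kg + 2,053 kg + 2,391 kg + 3,284 kg = 12,332 kg (under)
Aug 2019–Dec 2019: 676 kg + 2,053 kg + 2,391 kg + 3,284 kg + 72 kg = 8,476 kg (under)
No window exceeds 24,900 kg.

No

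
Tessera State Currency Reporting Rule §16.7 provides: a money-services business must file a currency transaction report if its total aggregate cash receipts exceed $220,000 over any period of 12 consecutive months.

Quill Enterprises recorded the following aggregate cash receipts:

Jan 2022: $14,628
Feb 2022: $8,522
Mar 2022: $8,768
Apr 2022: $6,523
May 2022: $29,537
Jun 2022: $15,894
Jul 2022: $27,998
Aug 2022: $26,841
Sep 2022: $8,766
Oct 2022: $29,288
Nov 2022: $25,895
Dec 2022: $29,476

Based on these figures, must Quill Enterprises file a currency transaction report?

Yes

Total aggregate cash receipts: $14,628 + $8,522 + $8,768 + $6,523 + $29,537 + $15,894 + $27,998 + $26,841 + $8,766 + $29,288 + $25,895 + $29,476 = $232,136.
$232,136 > $220,000, so the threshold is exceeded.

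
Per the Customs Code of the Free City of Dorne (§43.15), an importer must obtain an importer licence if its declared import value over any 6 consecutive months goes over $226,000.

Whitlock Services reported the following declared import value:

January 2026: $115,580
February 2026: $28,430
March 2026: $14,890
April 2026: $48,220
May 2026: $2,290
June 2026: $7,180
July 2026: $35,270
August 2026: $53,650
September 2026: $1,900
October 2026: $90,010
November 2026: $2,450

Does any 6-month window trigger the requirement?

No

January 2026–June 2026: $115,580 + $28,430 + $14,890 + $48,220 + $2,290 + $7,180 = $216,590 (under)
February 2026–July 2026: $28,430 + $14,890 + $48,220 + $2,290 + $7,180 + $35,270 = $136,280 (under)
March 2026–August 2026: $14,890 + $48,220 + $2,290 + $7,180 + $35,270 + $53,650 = $161,500 (under)
April 2026–September 2026: $48,220 + $2,290 + $7,180 + $35,270 + $53,650 + $1,900 = $148,510 (under)
May 2026–October 2026: $2,290 + $7,180 + $35,270 + $53,650 + $1,900 + $90,010 = $190,300 (under)
June 2026–November 2026: $7,180 + $35,270 + $53,650 + $1,900 + $90,010 + $2,450 = $190,460 (under)
No window exceeds $226,000.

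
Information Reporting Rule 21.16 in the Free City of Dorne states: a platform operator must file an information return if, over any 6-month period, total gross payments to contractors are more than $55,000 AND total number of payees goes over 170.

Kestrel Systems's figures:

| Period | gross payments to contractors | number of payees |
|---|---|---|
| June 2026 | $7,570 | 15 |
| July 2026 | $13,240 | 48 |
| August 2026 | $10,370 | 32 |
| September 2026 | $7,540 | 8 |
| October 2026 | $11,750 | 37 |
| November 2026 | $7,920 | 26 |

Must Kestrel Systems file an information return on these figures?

Total gross payments to contractors: $7,570 + $13,240 + $10,370 + $7,540 + $11,750 + $7,920 = $58,390 (> $55,000).
Total number of payees: 15 + 48 + 32 + 8 + 37 + 26 = 166 (≤ 170).
The test is 'and': the rule requires both, and at least one is not exceeded.

No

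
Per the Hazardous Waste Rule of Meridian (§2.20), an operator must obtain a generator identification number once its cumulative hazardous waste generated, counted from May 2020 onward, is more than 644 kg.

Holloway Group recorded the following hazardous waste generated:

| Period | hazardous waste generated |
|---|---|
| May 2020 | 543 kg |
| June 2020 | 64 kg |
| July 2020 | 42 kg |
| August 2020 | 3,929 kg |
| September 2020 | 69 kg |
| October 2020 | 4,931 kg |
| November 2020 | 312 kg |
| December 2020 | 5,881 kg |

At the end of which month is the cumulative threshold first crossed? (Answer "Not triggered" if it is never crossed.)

Through May 2020: 543 kg
Through June 2020: 607 kg
Through July 2020: 649 kg ← exceeds threshold

July 2020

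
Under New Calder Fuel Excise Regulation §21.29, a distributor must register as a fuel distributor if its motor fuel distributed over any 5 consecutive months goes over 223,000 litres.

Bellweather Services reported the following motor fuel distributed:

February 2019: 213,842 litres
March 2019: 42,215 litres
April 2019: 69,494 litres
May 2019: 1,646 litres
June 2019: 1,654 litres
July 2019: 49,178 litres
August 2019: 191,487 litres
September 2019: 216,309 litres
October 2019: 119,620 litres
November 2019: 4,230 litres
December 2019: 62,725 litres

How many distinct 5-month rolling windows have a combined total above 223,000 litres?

February 2019–June 2019: 213,842 litres + 42,215 litres + 69,494 litres + 1,646 litres + 1,654 litres = 328,851 litres (over)
March 2019–July 2019: 42,215 litres + 69,494 litres + 1,646 litres + 1,654 litres + 49,178 litres = 164,187 litres (under)
April 2019–August 2019: 69,494 litres + 1,646 litres + 1,654 litres + 49,178 litres + 191,487 litres = 313,459 litres (over)
May 2019–September 2019: 1,646 litres + 1,654 litres + 49,178 litres + 191,487 litres + 216,309 litres = 460,274 litres (over)
June 2019–October 2019: 1,654 litres + 49,178 litres + 191,487 litres + 216,309 litres + 119,620 litres = 578,248 litres (over)
July 2019–November 2019: 49,178 litres + 191,487 litres + 216,309 litres + 119,620 litres + 4,230 litres = 580,824 litres (over)
August 2019–December 2019: 191,487 litres + 216,309 litres + 119,620 litres + 4,230 litres + 62,725 litres = 594,371 litres (over)
6 windows exceed the threshold.

6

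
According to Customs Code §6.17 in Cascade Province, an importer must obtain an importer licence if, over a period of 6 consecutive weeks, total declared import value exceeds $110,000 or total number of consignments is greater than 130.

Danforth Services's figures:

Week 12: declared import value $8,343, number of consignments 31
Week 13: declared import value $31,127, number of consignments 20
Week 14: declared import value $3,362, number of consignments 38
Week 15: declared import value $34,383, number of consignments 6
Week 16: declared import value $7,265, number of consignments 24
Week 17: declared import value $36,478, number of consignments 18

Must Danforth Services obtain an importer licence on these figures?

Yes

Total declared import value: $8,343 + $31,127 + $3,362 + $34,383 + $7,265 + $36,478 = $120,958 (> $110,000).
Total number of consignments: 31 + 20 + 38 + 6 + 24 + 18 = 137 (> 130).
The test is 'or': at least one threshold is exceeded.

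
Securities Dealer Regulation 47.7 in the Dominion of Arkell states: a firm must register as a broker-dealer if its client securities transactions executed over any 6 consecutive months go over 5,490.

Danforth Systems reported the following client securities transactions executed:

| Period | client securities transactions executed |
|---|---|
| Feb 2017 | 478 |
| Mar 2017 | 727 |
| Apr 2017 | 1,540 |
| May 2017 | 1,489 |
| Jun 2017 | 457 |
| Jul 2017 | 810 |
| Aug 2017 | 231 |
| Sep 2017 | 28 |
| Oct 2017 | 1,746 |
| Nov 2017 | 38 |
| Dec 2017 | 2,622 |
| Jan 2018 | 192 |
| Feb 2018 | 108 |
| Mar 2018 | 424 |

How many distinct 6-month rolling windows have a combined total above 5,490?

Feb 2017–Jul 2017: 478 + 727 + 1,540 + 1,489 + 457 + 810 = 5,501 (over)
Mar 2017–Aug 2017: 727 + 1,540 + 1,489 + 457 + 810 + 231 = 5,254 (under)
Apr 2017–Sep 2017: 1,540 + 1,489 + 457 + 810 + 231 + 28 = 4,555 (under)
May 2017–Oct 2017: 1,489 + 457 + 810 + 231 + 28 + 1,746 = 4,761 (under)
Jun 2017–Nov 2017: 457 + 810 + 231 + 28 + 1,746 + 38 = 3,310 (under)
Jul 2017–Dec 2017: 810 + 231 + 28 + 1,746 + 38 + 2,622 = 5,475 (under)
Aug 2017–Jan 2018: 231 + 28 + 1,746 + 38 + 2,622 + 192 = 4,857 (under)
Sep 2017–Feb 2018: 28 + 1,746 + 38 + 2,622 + 192 + 108 = 4,734 (under)
Oct 2017–Mar 2018: 1,746 + 38 + 2,622 + 192 + 108 + 424 = 5,130 (under)
1 window exceeds the threshold.

1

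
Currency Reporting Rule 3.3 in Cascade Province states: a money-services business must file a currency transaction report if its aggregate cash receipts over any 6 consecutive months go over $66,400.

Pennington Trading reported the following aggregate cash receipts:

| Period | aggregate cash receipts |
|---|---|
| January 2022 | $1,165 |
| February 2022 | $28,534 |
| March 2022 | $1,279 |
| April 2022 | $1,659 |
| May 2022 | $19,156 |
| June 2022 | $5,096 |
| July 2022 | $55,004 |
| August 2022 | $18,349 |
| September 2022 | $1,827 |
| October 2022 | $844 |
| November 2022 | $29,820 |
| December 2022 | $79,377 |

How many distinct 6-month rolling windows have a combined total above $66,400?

January 2022–June 2022: $1,165 + $28,534 + $1,279 + $1,659 + $19,156 + $5,096 = $56,889 (under)
February 2022–July 2022: $28,534 + $1,279 + $1,659 + $19,156 + $5,096 + $55,004 = $110,728 (over)
March 2022–August 2022: $1,279 + $1,659 + $19,156 + $5,096 + $55,004 + $18,349 = $100,543 (over)
April 2022–September 2022: $1,659 + $19,156 + $5,096 + $55,004 + $18,349 + $1,827 = $101,091 (over)
May 2022–October 2022: $19,156 + $5,096 + $55,004 + $18,349 + $1,827 + $844 = $100,276 (over)
June 2022–November 2022: $5,096 + $55,004 + $18,349 + $1,827 + $844 + $29,820 = $110,940 (over)
July 2022–December 2022: $55,004 + $18,349 + $1,827 + $844 + $29,820 + $79,377 = $185,221 (over)
6 windows exceed the threshold.

6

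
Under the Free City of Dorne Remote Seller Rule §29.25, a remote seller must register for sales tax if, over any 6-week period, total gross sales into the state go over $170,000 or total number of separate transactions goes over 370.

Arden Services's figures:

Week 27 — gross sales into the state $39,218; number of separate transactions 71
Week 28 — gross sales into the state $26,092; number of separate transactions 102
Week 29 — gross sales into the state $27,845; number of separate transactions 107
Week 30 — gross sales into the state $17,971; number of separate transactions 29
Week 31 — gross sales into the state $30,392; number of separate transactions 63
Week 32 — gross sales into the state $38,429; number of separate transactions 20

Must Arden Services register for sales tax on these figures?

Yes

Total gross sales into the state: $39,218 + $26,092 + $27,845 + $17,971 + $30,392 + $38,429 = $179,947 (> $170,000).
Total number of separate transactions: 71 + 102 + 107 + 29 + 63 + 20 = 392 (> 370).
The test is 'or': at least one threshold is exceeded.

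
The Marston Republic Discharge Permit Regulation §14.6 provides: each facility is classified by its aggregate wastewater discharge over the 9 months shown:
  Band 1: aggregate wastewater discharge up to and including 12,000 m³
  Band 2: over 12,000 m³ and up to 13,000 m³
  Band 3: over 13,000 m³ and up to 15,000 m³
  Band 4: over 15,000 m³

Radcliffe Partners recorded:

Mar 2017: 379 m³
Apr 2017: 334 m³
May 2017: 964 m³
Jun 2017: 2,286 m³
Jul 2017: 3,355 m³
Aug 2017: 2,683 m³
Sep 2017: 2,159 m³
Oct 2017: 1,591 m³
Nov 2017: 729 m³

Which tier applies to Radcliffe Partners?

Aggregate wastewater discharge: 379 m³ + 334 m³ + 964 m³ + 2,286 m³ + 3,355 m³ + 2,683 m³ + 2,159 m³ + 1,591 m³ + 729 m³ = 14,480 m³.
13,000 m³ < 14,480 m³ ≤ 15,000 m³, so Band 3 applies.

Band 3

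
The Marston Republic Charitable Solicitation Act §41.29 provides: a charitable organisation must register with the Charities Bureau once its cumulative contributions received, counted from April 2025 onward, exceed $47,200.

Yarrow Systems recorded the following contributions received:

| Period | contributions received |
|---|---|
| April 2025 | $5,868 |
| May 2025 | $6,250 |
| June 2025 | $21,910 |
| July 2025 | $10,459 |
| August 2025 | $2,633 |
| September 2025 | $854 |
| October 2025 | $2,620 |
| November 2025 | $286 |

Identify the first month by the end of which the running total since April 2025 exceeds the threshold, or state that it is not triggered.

Through April 2025: $5,868
Through May 2025: $12,118
Through June 2025: $34,028
Through July 2025: $44,487
Through August 2025: $47,120
Through September 2025: $47,974 ← exceeds threshold

September 2025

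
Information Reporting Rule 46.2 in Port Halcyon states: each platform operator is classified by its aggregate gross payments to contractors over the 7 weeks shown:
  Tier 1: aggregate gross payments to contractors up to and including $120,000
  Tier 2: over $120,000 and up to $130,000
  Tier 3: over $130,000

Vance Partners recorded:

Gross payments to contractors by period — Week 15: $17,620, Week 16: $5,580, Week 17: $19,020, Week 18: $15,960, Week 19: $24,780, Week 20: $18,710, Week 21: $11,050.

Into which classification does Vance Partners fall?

Aggregate gross payments to contractors: $17,620 + $5,580 + $19,020 + $15,960 + $24,780 + $18,710 + $11,050 = $112,720.
$112,720 ≤ $120,000, so Tier 1 applies.

Tier 1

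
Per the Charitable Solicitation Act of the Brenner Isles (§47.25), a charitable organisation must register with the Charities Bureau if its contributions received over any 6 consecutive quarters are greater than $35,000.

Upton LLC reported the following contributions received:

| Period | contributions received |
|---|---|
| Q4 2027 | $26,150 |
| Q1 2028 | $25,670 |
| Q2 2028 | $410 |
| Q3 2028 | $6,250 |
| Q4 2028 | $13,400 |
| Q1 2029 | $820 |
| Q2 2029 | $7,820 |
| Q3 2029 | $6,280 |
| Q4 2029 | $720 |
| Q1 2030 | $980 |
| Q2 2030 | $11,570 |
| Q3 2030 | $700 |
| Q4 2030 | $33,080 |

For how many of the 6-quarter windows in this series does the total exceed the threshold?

4

Q4 2027–Q1 2029: $26,150 + $25,670 + $410 + $6,250 + $13,400 + $820 = $72,700 (over)
Q1 2028–Q2 2029: $25,670 + $410 + $6,250 + $13,400 + $820 + $7,820 = $54,370 (over)
Q2 2028–Q3 2029: $410 + $6,250 + $13,400 + $820 + $7,820 + $6,280 = $34,980 (under)
Q3 2028–Q4 2029: $6,250 + $13,400 + $820 + $7,820 + $6,280 + $720 = $35,290 (over)
Q4 2028–Q1 2030: $13,400 + $820 + $7,820 + $6,280 + $720 + $980 = $30,020 (under)
Q1 2029–Q2 2030: $820 + $7,820 + $6,280 + $720 + $980 + $11,570 = $28,190 (under)
Q2 2029–Q3 2030: $7,820 + $6,280 + $720 + $980 + $11,570 + $700 = $28,070 (under)
Q3 2029–Q4 2030: $6,280 + $720 + $980 + $11,570 + $700 + $33,080 = $53,330 (over)
4 windows exceed the threshold.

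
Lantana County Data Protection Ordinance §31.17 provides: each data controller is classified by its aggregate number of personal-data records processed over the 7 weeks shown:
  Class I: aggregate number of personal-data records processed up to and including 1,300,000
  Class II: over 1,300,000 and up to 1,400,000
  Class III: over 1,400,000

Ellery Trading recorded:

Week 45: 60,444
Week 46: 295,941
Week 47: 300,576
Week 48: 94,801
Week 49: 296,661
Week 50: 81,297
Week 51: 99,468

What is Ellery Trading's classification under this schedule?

Aggregate number of personal-data records processed: 60,444 + 295,941 + 300,576 + 94,801 + 296,661 + 81,297 + 99,468 = 1,229,188.
1,229,188 ≤ 1,300,000, so Class I applies.

Class I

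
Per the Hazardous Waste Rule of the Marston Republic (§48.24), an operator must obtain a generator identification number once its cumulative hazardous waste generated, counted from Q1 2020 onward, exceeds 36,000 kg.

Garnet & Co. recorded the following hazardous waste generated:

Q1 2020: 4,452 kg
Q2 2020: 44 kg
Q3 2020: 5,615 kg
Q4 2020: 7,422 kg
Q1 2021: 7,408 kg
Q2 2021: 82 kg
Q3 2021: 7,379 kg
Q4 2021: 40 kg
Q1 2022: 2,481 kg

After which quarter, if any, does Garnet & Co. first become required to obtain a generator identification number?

Not triggered

Through Q1 2020: 4,452 kg
Through Q2 2020: 4,496 kg
Through Q3 2020: 10,111 kg
Through Q4 2020: 17,533 kg
Through Q1 2021: 24,941 kg
Through Q2 2021: 25,023 kg
Through Q3 2021: 32,402 kg
Through Q4 2021: 32,442 kg
Through Q1 2022: 34,923 kg
Final cumulative total 34,923 kg ≤ 36,000 kg; the threshold is never exceeded.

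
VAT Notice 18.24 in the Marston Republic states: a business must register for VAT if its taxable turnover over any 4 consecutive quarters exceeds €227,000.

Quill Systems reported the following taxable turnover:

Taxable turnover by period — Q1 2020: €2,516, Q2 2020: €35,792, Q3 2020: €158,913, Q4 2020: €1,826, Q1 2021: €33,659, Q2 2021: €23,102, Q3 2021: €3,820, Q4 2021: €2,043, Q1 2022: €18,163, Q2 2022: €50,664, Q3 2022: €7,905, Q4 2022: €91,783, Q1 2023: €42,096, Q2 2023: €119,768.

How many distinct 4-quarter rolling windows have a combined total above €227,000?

Q1 2020–Q4 2020: €2,516 + €35,792 + €158,913 + €1,826 = €199,047 (under)
Q2 2020–Q1 2021: €35,792 + €158,913 + €1,826 + €33,659 = €230,190 (over)
Q3 2020–Q2 2021: €158,913 + €1,826 + €33,659 + €23,102 = €217,500 (under)
Q4 2020–Q3 2021: €1,826 + €33,659 + €23,102 + €3,820 = €62,407 (under)
Q1 2021–Q4 2021: €33,659 + €23,102 + €3,820 + €2,043 = €62,624 (under)
Q2 2021–Q1 2022: €23,102 + €3,820 + €2,043 + €18,163 = €47,128 (under)
Q3 2021–Q2 2022: €3,820 + €2,043 + €18,163 + €50,664 = €74,690 (under)
Q4 2021–Q3 2022: €2,043 + €18,163 + €50,664 + €7,905 = €78,775 (under)
Q1 2022–Q4 2022: €18,163 + €50,664 + €7,905 + €91,783 = €168,515 (under)
Q2 2022–Q1 2023: €50,664 + €7,905 + €91,783 + €42,096 = €192,448 (under)
Q3 2022–Q2 2023: €7,905 + €91,783 + €42,096 + €119,768 = €261,552 (over)
2 windows exceed the threshold.

2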